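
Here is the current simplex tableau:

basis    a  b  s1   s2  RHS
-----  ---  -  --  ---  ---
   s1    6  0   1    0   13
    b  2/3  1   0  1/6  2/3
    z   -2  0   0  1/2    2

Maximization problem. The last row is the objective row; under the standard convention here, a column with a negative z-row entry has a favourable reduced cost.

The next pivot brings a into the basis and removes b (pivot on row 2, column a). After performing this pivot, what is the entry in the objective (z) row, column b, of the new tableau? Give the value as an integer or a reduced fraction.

3

Pivot element is row 2, column a: 2/3.
Normalize row 2: new (row 2, b) = 1/(2/3) = 3/2.
z-row ← z-row − (-2)·(new row 2): 0 − (-2)·(3/2) = 3.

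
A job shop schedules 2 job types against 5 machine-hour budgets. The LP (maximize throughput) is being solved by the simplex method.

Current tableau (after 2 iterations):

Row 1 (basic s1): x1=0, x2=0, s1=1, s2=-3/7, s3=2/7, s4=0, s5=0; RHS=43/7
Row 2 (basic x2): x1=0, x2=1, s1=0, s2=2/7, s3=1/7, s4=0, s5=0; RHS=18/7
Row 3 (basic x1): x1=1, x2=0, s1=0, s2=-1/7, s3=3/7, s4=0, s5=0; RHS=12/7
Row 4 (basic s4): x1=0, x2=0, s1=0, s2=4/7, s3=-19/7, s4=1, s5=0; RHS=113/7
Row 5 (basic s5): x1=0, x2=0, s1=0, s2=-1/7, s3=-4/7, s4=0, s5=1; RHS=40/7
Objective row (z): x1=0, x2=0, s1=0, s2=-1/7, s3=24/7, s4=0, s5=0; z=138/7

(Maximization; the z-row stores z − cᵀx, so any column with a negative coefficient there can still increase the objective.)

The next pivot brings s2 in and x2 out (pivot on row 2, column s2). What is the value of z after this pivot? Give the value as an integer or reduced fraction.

Minimum ratio for s2: (18/7)/(2/7) = 9.
z changes by −(z-row coeff of s2)·ratio = −(-1/7)·9 = 9/7.
New z = 138/7 + (9/7) = 21.

21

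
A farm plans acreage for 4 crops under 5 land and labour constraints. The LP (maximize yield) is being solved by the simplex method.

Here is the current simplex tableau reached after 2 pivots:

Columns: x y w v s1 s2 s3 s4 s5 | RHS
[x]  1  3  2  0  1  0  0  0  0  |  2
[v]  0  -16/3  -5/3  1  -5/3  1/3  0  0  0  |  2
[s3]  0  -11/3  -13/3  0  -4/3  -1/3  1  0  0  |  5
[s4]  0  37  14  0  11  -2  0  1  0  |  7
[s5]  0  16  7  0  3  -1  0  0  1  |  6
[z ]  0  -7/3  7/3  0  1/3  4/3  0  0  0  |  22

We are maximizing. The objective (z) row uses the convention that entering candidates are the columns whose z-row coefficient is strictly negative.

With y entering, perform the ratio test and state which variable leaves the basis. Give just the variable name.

Ratios: row 1 (x): 2/3 = 2/3; row 2 (v): entry -16/3 ≤ 0, skip; row 3 (s3): entry -11/3 ≤ 0, skip; row 4 (s4): 7/37 = 7/37; row 5 (s5): 6/16 = 3/8.
Minimum ratio 7/37 is in the s4 row, so s4 leaves.

s4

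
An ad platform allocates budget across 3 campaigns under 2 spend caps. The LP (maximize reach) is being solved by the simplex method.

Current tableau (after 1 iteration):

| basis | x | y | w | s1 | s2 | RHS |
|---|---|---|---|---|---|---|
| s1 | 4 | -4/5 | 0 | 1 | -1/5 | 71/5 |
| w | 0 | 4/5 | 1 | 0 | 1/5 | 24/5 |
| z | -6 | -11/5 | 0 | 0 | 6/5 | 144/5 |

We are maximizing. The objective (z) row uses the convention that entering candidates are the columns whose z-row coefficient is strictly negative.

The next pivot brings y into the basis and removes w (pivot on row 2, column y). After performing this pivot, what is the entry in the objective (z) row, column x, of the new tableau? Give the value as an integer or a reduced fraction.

-6

Pivot element is row 2, column y: 4/5.
Normalize row 2: new (row 2, x) = 0/(4/5) = 0.
z-row ← z-row − (-11/5)·(new row 2): -6 − (-11/5)·0 = -6.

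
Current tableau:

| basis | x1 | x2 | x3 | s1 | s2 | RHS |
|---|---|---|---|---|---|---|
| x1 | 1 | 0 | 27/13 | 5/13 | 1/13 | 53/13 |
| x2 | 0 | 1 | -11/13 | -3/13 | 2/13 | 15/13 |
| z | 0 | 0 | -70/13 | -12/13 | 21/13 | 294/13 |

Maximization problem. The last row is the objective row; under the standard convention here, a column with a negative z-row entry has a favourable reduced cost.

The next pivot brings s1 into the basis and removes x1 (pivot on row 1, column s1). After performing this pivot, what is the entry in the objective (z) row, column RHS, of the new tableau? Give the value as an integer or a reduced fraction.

162/5

Pivot element is row 1, column s1: 5/13.
Normalize row 1: new (row 1, RHS) = (53/13)/(5/13) = 53/5.
z-row ← z-row − (-12/13)·(new row 1): 294/13 − (-12/13)·(53/5) = 162/5.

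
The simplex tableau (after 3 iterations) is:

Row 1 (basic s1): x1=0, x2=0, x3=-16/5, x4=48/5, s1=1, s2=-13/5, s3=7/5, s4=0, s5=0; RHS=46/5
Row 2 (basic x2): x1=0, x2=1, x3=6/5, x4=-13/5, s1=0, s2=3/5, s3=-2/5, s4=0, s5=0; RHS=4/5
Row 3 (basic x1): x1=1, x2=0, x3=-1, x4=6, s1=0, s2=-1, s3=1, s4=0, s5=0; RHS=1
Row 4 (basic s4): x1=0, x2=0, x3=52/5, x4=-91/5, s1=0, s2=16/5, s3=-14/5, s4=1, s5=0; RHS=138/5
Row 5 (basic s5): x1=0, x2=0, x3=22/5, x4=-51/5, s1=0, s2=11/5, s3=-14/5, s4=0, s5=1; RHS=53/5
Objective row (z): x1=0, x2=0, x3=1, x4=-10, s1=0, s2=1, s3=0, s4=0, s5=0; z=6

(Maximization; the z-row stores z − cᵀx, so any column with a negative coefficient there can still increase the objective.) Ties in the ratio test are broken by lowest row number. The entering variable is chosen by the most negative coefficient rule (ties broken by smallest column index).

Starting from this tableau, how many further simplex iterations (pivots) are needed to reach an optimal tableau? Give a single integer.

pivot: x4 in, x1 out → z = 23/3
pivot: x3 in, x2 out → z = 201/23
pivot: s2 in, x3 out → z = 63/5
No improving column remains; optimal.

3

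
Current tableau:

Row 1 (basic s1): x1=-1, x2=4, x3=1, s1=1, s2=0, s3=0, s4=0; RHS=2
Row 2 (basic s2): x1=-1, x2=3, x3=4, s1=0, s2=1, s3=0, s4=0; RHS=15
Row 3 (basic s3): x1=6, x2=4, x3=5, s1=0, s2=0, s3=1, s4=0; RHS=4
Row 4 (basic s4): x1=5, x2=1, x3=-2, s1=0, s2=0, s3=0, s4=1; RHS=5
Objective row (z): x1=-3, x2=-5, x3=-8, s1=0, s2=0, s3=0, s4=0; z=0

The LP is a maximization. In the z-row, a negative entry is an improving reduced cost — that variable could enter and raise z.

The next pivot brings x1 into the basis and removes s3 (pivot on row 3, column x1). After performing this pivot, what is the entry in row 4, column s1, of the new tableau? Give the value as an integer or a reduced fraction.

0

Pivot element is row 3, column x1: 6.
Normalize row 3: new (row 3, s1) = 0/6 = 0.
row 4 ← row 4 − 5·(new row 3): 0 − 5·0 = 0.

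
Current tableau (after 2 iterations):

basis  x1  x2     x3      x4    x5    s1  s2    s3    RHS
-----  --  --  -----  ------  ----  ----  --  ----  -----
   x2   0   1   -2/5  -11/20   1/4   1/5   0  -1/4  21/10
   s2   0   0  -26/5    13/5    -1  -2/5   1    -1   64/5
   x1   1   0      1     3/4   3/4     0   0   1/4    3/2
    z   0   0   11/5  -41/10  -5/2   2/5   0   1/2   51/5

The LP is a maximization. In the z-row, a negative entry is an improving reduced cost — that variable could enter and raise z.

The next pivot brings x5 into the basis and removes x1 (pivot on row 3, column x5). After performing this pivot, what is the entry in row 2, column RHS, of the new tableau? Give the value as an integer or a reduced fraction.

Pivot element is row 3, column x5: 3/4.
Normalize row 3: new (row 3, RHS) = (3/2)/(3/4) = 2.
row 2 ← row 2 − (-1)·(new row 3): 64/5 − (-1)·2 = 74/5.

74/5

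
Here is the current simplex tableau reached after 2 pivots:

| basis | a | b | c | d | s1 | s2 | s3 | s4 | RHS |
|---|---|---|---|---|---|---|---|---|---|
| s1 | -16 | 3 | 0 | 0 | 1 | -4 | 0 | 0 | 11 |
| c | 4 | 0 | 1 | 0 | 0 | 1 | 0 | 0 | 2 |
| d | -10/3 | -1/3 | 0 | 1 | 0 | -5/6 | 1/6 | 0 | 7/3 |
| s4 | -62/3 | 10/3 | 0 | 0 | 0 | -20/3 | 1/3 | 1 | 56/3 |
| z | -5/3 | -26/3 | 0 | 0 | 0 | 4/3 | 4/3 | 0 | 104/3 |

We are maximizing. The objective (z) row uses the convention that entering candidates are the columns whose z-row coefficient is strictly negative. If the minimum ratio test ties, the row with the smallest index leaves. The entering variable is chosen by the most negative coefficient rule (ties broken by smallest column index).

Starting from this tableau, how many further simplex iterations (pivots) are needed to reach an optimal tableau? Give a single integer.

2

pivot: b in, s1 out → z = 598/9
pivot: a in, c out → z = 1627/18
No improving column remains; optimal.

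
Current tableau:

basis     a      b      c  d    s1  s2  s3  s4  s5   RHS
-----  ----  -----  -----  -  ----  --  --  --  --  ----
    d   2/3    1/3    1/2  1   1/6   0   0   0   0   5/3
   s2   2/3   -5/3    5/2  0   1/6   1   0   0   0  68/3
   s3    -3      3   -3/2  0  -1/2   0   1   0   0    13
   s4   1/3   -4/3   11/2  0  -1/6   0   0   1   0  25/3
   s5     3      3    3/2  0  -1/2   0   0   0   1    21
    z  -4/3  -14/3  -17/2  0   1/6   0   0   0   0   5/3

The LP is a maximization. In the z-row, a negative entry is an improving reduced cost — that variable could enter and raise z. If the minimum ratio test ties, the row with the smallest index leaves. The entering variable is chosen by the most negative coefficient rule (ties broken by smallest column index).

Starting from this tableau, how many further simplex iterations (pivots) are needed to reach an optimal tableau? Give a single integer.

pivot: c in, s4 out → z = 160/11
pivot: b in, d out → z = 28
No improving column remains; optimal.

2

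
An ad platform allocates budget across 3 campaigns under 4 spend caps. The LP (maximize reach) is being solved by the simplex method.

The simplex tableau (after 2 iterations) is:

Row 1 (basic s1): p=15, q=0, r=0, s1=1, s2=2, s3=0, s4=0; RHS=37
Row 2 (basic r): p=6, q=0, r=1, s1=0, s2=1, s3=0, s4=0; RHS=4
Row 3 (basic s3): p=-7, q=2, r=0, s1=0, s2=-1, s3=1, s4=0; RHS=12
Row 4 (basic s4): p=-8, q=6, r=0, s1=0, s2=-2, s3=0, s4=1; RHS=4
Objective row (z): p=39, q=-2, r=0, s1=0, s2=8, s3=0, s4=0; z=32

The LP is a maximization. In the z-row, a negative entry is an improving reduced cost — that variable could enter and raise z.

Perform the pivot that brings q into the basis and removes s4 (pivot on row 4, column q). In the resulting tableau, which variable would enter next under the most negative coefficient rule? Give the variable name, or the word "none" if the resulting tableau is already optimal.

none

Pivot element 6. New z-row = old z-row − (-2)·(row 4/6).
Updated z-row coefficients: p: 109/3, q: 0, r: 0, s1: 0, s2: 22/3, s3: 0, s4: 1/3.
No coefficient is strictly negative; the tableau after this pivot is optimal.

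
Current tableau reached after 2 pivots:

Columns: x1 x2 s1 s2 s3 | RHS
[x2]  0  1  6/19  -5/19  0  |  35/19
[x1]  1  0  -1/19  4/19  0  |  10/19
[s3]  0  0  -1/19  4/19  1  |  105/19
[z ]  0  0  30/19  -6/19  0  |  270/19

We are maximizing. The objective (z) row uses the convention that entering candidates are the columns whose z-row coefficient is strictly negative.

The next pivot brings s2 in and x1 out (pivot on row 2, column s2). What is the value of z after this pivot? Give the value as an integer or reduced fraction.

Minimum ratio for s2: (10/19)/(4/19) = 5/2.
z changes by −(z-row coeff of s2)·ratio = −(-6/19)·(5/2) = 15/19.
New z = 270/19 + (15/19) = 15.

15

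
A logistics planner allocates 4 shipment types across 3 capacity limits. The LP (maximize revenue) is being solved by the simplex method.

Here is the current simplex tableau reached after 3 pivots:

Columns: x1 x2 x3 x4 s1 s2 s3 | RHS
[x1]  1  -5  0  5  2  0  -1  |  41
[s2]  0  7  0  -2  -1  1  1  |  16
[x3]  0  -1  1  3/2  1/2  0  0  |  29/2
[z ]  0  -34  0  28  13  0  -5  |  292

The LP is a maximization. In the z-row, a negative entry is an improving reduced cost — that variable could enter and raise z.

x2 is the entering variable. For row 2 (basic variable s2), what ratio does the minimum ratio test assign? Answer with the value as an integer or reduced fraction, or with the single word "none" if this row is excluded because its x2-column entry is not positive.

16/7

Ratio = RHS / (x2 entry) = 16 / 7 = 16/7.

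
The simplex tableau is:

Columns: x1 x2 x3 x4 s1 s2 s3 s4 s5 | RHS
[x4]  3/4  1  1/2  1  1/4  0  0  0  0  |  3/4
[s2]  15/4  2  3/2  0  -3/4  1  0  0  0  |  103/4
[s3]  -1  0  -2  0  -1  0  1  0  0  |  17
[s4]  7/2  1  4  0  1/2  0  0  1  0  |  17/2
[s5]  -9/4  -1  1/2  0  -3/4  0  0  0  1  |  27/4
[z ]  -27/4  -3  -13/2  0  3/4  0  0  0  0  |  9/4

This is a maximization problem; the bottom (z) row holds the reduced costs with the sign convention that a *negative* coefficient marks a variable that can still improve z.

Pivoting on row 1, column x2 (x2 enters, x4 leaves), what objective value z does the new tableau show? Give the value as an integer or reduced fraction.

9/2

Minimum ratio for x2: (3/4)/1 = 3/4.
z changes by −(z-row coeff of x2)·ratio = −(-3)·(3/4) = 9/4.
New z = 9/4 + (9/4) = 9/2.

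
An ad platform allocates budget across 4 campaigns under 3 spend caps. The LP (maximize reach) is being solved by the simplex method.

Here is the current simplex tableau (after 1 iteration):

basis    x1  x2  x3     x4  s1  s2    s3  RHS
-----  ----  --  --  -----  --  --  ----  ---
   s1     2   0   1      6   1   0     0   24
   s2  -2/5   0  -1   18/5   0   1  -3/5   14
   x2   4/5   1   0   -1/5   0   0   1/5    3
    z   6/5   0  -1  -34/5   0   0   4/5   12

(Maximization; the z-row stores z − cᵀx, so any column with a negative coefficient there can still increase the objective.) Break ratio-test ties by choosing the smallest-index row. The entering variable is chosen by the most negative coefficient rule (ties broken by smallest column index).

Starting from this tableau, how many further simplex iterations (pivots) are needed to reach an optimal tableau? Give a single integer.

pivot: x4 in, s2 out → z = 346/9
pivot: x3 in, s1 out → z = 235/6
No improving column remains; optimal.

2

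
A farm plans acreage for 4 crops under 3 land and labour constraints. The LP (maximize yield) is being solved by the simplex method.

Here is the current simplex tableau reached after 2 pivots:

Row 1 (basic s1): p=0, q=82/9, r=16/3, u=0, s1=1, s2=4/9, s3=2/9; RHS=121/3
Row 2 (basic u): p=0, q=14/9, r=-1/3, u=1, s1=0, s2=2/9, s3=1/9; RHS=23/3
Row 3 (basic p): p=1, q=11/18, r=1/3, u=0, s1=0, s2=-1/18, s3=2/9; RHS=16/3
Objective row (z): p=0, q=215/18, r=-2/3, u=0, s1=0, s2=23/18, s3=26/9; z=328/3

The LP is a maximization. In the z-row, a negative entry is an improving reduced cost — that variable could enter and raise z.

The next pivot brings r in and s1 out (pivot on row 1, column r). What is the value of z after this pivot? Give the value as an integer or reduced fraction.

Minimum ratio for r: (121/3)/(16/3) = 121/16.
z changes by −(z-row coeff of r)·ratio = −(-2/3)·(121/16) = 121/24.
New z = 328/3 + (121/24) = 915/8.

915/8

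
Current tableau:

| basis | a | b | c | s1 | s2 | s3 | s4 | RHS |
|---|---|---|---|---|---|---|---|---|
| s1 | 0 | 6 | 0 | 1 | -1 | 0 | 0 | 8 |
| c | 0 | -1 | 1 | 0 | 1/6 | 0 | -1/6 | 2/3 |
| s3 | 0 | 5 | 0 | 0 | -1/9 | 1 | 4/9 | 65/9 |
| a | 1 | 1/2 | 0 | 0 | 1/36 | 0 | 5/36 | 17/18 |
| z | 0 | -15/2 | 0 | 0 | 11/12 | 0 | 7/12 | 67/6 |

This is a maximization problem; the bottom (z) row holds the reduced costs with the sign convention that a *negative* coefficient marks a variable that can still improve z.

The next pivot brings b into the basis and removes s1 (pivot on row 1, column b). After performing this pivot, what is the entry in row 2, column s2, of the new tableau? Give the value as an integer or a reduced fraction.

0

Pivot element is row 1, column b: 6.
Normalize row 1: new (row 1, s2) = (-1)/6 = -1/6.
row 2 ← row 2 − (-1)·(new row 1): 1/6 − (-1)·(-1/6) = 0.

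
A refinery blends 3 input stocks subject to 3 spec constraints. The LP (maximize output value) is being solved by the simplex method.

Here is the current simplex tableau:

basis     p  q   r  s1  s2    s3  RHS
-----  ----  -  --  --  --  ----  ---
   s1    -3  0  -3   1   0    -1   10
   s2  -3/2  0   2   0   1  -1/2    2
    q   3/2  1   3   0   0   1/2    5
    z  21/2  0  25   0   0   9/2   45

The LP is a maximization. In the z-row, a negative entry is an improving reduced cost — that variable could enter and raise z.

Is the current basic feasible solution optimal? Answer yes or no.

No objective-row coefficient is strictly negative, so no entering variable exists; the tableau is optimal.

yes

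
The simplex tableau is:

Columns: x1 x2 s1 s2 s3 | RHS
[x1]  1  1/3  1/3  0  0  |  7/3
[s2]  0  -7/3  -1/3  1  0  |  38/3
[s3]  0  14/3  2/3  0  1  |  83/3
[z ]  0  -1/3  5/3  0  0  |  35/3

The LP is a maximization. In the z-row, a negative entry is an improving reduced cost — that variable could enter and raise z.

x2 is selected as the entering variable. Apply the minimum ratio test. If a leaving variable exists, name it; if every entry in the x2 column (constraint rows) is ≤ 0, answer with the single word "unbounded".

s3

Ratios: row 1 (x1): (7/3)/(1/3) = 7; row 2 (s2): entry -7/3 ≤ 0, skip; row 3 (s3): (83/3)/(14/3) = 83/14.
Minimum ratio is in the s3 row, so s3 leaves.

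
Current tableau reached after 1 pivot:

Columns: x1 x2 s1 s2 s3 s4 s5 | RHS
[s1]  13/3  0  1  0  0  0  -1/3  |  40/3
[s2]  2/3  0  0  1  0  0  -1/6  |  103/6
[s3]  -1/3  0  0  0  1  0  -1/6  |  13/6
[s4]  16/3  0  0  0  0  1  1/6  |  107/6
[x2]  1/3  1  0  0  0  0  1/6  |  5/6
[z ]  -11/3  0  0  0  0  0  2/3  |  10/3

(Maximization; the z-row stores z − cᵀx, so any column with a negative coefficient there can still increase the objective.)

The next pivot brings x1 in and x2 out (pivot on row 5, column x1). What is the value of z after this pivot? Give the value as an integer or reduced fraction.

Minimum ratio for x1: (5/6)/(1/3) = 5/2.
z changes by −(z-row coeff of x1)·ratio = −(-11/3)·(5/2) = 55/6.
New z = 10/3 + (55/6) = 25/2.

25/2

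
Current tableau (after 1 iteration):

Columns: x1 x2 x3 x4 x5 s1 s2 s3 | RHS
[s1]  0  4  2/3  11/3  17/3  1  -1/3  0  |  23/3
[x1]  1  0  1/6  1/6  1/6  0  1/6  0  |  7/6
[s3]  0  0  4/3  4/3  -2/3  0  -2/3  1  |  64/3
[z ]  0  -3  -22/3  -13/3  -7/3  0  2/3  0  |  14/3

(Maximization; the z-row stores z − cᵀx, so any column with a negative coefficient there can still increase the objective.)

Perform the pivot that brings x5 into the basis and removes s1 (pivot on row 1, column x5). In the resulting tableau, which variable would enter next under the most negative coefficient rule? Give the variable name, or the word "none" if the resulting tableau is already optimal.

x3

Pivot element 17/3. New z-row = old z-row − (-7/3)·(row 1/(17/3)).
Updated z-row coefficients: x1: 0, x2: -23/17, x3: -120/17, x4: -48/17, x5: 0, s1: 7/17, s2: 9/17, s3: 0.
The most negative is -120/17 in column x3, so x3 would enter next.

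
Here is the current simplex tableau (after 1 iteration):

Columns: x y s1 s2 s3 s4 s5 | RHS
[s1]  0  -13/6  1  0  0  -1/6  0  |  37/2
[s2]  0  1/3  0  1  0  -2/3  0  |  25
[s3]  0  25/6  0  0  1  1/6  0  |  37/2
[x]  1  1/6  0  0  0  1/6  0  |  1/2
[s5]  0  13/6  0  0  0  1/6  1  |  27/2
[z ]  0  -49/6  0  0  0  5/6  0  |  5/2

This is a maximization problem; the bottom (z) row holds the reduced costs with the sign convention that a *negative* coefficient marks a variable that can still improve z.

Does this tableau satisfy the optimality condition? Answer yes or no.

Column y has objective-row coefficient -49/6, which is negative; an improving pivot exists, so not yet optimal.

no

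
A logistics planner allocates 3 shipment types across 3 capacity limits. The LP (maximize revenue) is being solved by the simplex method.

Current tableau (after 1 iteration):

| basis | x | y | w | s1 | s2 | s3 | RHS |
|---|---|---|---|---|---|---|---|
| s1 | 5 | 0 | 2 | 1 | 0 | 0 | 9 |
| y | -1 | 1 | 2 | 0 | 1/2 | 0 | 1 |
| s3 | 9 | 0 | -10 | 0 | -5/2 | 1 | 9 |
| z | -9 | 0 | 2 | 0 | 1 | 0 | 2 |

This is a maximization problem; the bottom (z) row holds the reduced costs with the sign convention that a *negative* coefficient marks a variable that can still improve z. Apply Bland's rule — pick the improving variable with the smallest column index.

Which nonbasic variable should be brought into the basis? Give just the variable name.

Objective-row coefficients: x: -9, y: 0, w: 2, s1: 0, s2: 1, s3: 0.
Improving columns: x. Bland's rule picks the smallest column index → x.

x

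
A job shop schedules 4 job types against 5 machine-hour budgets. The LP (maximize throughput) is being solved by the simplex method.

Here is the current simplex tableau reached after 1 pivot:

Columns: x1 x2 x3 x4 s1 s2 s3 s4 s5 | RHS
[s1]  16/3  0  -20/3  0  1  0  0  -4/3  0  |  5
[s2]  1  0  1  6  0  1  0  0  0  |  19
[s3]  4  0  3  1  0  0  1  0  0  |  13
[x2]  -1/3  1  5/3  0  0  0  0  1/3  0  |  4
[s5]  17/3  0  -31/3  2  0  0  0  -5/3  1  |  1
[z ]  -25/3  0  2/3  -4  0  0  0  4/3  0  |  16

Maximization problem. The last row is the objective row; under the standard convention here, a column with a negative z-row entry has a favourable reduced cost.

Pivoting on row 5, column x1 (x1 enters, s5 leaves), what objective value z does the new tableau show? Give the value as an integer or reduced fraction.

297/17

Minimum ratio for x1: 1/(17/3) = 3/17.
z changes by −(z-row coeff of x1)·ratio = −(-25/3)·(3/17) = 25/17.
New z = 16 + (25/17) = 297/17.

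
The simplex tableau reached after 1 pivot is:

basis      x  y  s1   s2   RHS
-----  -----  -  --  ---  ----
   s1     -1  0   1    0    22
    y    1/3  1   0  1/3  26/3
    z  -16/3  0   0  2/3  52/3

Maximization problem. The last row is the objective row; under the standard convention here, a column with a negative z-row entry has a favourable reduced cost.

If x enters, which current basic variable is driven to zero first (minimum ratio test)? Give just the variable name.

Ratios: row 1 (s1): entry -1 ≤ 0, skip; row 2 (y): (26/3)/(1/3) = 26.
Minimum ratio 26 is in the y row, so y leaves.

y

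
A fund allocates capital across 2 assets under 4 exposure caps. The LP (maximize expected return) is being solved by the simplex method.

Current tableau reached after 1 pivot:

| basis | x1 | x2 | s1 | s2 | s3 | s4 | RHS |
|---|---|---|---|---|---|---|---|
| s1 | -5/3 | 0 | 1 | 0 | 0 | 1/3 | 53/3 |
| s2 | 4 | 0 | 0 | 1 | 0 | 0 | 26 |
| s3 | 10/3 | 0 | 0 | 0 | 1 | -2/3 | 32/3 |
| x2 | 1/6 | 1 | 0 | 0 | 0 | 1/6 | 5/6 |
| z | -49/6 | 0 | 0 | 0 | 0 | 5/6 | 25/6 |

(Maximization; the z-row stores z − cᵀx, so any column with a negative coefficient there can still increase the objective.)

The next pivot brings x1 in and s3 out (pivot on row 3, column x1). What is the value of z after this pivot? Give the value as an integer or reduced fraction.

Minimum ratio for x1: (32/3)/(10/3) = 16/5.
z changes by −(z-row coeff of x1)·ratio = −(-49/6)·(16/5) = 392/15.
New z = 25/6 + (392/15) = 303/10.

303/10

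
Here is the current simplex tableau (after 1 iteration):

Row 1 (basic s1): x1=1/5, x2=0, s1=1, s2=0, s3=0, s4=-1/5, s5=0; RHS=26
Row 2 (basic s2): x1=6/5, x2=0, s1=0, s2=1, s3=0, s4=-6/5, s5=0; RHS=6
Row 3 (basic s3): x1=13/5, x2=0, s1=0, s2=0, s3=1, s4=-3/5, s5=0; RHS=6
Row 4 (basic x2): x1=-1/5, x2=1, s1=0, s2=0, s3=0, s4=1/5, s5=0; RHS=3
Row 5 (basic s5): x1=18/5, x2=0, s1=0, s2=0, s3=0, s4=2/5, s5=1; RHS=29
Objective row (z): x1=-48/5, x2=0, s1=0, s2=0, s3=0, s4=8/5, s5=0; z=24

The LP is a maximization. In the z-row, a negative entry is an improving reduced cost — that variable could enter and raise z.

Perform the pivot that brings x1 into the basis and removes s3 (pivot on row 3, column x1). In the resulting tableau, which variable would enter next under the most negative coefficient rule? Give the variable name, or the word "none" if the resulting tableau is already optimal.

s4

Pivot element 13/5. New z-row = old z-row − (-48/5)·(row 3/(13/5)).
Updated z-row coefficients: x1: 0, x2: 0, s1: 0, s2: 0, s3: 48/13, s4: -8/13, s5: 0.
The most negative is -8/13 in column s4, so s4 would enter next.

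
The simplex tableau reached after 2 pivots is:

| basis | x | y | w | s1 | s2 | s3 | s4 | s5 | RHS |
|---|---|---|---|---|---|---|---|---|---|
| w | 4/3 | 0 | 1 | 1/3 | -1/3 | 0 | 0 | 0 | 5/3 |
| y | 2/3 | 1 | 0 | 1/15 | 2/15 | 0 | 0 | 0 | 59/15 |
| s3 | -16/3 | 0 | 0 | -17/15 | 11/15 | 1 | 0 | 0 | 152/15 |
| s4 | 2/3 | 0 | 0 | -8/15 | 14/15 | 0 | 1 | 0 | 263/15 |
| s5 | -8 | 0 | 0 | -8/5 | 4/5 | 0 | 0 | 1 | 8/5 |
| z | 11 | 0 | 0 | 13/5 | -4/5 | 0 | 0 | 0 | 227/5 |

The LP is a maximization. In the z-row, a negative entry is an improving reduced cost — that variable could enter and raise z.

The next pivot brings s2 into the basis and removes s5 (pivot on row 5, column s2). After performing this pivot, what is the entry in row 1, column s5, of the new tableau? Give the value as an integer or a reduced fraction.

5/12

Pivot element is row 5, column s2: 4/5.
Normalize row 5: new (row 5, s5) = 1/(4/5) = 5/4.
row 1 ← row 1 − (-1/3)·(new row 5): 0 − (-1/3)·(5/4) = 5/12.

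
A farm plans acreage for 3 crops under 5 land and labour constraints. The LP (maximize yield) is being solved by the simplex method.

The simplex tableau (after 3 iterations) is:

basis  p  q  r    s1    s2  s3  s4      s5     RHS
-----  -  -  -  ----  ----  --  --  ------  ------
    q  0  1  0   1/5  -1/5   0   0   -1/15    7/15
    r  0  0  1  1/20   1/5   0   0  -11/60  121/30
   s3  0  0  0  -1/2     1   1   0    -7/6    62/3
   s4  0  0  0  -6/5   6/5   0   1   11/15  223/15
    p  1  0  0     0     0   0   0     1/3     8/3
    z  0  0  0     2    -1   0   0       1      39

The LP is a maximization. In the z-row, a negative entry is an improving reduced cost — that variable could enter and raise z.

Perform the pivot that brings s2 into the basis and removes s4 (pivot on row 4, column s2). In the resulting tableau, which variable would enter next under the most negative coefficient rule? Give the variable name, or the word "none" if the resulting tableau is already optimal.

none

Pivot element 6/5. New z-row = old z-row − (-1)·(row 4/(6/5)).
Updated z-row coefficients: p: 0, q: 0, r: 0, s1: 1, s2: 0, s3: 0, s4: 5/6, s5: 29/18.
No coefficient is strictly negative; the tableau after this pivot is optimal.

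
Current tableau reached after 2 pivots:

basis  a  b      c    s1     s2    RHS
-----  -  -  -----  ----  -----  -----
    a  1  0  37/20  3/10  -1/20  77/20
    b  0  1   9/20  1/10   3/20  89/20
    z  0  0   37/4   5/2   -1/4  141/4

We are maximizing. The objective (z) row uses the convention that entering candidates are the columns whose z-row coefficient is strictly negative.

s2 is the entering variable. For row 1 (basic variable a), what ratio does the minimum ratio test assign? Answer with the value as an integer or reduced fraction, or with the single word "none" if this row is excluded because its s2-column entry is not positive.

The s2 entry in row 1 is -1/20 ≤ 0, so this row gives no ratio.

none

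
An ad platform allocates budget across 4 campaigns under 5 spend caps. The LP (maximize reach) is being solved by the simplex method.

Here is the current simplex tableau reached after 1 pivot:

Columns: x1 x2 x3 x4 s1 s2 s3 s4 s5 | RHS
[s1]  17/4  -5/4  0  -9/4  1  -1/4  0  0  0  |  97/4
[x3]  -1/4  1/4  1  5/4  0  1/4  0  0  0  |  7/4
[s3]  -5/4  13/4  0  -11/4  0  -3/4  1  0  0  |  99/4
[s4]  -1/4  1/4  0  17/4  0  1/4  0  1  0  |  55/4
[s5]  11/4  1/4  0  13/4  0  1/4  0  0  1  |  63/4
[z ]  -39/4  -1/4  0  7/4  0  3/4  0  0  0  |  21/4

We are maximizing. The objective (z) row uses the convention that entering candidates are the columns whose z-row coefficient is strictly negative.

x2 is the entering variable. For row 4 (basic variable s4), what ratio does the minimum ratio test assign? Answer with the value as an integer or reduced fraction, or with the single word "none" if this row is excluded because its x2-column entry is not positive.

55

Ratio = RHS / (x2 entry) = (55/4) / (1/4) = 55.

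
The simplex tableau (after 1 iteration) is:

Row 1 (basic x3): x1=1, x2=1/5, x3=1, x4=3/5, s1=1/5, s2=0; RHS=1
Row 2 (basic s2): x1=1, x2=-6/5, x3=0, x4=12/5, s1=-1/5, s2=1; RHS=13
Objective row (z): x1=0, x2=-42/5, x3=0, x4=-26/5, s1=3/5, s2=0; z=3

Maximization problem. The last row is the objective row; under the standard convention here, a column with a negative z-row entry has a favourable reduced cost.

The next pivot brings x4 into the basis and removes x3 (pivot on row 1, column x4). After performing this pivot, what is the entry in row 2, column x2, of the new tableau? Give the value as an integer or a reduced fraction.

Pivot element is row 1, column x4: 3/5.
Normalize row 1: new (row 1, x2) = (1/5)/(3/5) = 1/3.
row 2 ← row 2 − (12/5)·(new row 1): -6/5 − (12/5)·(1/3) = -2.

-2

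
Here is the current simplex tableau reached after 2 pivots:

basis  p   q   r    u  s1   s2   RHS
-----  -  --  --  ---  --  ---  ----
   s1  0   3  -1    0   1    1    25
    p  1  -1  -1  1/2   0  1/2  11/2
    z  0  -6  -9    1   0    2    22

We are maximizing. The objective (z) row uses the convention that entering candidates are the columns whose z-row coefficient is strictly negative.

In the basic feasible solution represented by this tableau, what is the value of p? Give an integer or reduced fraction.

11/2

p is basic (row 2); its value is the RHS of that row: 11/2.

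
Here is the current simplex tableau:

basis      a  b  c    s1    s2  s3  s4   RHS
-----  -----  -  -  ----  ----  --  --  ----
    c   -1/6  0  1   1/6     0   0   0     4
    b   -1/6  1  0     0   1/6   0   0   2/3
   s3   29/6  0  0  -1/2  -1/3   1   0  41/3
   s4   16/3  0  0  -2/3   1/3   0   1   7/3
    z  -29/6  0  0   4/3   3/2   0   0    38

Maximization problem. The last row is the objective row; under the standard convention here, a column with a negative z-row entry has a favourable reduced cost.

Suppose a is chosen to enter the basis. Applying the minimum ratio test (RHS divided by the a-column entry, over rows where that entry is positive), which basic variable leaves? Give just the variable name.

Ratios: row 1 (c): entry -1/6 ≤ 0, skip; row 2 (b): entry -1/6 ≤ 0, skip; row 3 (s3): (41/3)/(29/6) = 82/29; row 4 (s4): (7/3)/(16/3) = 7/16.
Minimum ratio 7/16 is in the s4 row, so s4 leaves.

s4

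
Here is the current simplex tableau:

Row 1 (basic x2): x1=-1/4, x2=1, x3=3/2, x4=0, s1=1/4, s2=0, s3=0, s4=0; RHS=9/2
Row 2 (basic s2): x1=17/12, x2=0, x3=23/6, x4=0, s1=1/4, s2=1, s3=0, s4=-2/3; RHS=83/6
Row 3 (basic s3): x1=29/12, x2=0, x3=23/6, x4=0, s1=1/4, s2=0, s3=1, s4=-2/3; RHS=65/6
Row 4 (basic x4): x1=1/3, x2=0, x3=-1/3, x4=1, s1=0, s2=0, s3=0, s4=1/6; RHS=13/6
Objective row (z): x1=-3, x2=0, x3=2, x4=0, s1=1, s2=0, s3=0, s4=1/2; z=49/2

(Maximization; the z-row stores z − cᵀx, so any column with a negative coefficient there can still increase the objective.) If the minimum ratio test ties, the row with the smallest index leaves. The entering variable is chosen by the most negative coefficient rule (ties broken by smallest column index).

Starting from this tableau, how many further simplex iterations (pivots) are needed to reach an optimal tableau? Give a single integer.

2

pivot: x1 in, s3 out → z = 2201/58
pivot: s4 in, x4 out → z = 194/5
No improving column remains; optimal.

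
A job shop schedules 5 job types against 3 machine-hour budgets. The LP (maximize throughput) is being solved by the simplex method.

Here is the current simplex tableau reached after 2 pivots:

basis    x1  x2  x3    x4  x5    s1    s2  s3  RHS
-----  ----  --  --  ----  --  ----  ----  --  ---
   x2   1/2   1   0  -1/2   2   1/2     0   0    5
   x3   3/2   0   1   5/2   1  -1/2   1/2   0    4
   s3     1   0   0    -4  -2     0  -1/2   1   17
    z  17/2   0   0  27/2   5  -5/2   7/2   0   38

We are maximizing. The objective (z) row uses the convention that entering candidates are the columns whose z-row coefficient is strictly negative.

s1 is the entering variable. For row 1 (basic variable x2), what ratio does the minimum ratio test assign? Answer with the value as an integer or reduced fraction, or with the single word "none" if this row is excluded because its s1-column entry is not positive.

Ratio = RHS / (s1 entry) = 5 / (1/2) = 10.

10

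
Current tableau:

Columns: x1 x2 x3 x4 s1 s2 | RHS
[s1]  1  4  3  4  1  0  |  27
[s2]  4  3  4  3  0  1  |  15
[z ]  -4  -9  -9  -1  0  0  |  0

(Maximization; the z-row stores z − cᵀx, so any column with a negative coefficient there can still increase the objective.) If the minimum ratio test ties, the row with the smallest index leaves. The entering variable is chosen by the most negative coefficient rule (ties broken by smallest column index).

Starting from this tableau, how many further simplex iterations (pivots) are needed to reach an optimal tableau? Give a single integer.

1

pivot: x2 in, s2 out → z = 45
No improving column remains; optimal.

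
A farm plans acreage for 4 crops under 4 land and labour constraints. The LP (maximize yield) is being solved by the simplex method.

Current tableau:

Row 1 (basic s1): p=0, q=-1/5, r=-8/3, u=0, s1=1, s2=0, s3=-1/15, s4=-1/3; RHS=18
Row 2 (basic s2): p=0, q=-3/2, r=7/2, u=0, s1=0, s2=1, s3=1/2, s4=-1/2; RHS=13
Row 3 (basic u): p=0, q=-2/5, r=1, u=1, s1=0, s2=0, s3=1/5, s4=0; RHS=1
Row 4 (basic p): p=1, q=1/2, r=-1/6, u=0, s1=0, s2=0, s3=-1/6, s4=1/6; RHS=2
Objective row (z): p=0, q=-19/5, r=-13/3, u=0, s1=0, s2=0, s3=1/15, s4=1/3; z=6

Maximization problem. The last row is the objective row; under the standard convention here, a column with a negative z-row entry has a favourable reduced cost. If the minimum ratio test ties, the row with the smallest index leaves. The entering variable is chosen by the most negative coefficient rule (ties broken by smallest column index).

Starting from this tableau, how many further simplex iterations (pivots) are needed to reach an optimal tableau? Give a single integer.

pivot: r in, u out → z = 31/3
pivot: q in, p out → z = 38
pivot: s3 in, r out → z = 68
No improving column remains; optimal.

3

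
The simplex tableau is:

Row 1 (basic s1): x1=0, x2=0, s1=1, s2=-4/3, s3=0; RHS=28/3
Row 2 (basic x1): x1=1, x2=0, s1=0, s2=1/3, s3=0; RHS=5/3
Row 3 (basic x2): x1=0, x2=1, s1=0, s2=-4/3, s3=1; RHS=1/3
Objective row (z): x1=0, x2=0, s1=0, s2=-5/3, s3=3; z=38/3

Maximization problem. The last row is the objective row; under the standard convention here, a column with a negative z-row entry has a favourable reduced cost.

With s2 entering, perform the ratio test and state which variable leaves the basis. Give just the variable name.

x1

Ratios: row 1 (s1): entry -4/3 ≤ 0, skip; row 2 (x1): (5/3)/(1/3) = 5; row 3 (x2): entry -4/3 ≤ 0, skip.
Minimum ratio 5 is in the x1 row, so x1 leaves.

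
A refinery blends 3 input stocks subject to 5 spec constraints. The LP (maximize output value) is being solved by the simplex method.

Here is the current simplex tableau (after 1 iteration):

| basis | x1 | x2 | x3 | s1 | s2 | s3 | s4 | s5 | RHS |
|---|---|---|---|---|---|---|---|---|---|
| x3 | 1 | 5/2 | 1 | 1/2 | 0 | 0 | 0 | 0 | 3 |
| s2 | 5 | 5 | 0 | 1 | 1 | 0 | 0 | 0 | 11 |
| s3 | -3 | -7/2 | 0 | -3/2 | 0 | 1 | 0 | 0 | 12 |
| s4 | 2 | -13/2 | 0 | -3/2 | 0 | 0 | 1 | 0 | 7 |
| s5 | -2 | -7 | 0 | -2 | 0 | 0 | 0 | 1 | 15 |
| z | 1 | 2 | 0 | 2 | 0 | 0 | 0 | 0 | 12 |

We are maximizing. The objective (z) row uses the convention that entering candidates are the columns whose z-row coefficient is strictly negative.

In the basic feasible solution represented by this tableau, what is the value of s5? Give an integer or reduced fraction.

15

s5 is basic (row 5); its value is the RHS of that row: 15.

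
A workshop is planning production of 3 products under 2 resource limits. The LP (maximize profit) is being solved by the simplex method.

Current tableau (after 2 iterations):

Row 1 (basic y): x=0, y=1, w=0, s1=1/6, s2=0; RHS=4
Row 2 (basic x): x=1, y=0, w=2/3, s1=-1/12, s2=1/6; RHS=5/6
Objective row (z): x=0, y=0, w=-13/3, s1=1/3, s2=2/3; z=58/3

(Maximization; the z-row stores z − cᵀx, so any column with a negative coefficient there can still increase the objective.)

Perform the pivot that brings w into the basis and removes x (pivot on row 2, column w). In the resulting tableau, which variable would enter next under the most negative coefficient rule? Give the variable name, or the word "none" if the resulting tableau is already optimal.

s1

Pivot element 2/3. New z-row = old z-row − (-13/3)·(row 2/(2/3)).
Updated z-row coefficients: x: 13/2, y: 0, w: 0, s1: -5/24, s2: 7/4.
The most negative is -5/24 in column s1, so s1 would enter next.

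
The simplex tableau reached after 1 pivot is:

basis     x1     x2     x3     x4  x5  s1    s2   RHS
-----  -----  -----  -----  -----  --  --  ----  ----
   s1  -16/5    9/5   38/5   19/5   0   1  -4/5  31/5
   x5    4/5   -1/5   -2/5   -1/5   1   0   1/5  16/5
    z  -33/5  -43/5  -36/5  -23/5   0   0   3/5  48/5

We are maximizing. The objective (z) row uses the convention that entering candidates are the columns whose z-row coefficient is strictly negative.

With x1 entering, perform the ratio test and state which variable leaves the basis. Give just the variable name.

x5

Ratios: row 1 (s1): entry -16/5 ≤ 0, skip; row 2 (x5): (16/5)/(4/5) = 4.
Minimum ratio 4 is in the x5 row, so x5 leaves.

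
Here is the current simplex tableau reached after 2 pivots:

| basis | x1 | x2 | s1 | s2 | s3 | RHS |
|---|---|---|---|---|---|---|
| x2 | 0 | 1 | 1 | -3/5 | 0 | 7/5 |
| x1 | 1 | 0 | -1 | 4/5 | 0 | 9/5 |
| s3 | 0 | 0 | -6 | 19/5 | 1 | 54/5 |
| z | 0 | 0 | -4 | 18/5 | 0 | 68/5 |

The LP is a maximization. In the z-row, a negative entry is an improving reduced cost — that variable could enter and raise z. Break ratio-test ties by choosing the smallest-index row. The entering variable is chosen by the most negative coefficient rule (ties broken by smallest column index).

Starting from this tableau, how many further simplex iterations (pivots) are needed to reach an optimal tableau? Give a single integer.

1

pivot: s1 in, x2 out → z = 96/5
No improving column remains; optimal.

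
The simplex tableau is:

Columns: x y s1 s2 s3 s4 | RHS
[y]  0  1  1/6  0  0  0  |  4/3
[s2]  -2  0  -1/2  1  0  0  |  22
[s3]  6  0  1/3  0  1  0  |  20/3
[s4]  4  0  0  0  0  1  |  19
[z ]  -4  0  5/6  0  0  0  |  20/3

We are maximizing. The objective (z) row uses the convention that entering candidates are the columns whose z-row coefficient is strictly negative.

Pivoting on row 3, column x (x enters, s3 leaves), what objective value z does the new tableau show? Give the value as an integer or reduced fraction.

Minimum ratio for x: (20/3)/6 = 10/9.
z changes by −(z-row coeff of x)·ratio = −(-4)·(10/9) = 40/9.
New z = 20/3 + (40/9) = 100/9.

100/9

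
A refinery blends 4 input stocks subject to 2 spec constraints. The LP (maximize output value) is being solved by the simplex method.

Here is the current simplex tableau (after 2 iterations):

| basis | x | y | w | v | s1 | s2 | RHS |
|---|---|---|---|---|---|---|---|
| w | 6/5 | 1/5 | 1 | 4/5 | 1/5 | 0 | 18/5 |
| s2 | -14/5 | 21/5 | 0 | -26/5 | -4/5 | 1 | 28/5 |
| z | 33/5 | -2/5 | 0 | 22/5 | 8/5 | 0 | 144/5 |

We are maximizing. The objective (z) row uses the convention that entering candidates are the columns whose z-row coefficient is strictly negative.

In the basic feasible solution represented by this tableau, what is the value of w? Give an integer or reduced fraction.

w is basic (row 1); its value is the RHS of that row: 18/5.

18/5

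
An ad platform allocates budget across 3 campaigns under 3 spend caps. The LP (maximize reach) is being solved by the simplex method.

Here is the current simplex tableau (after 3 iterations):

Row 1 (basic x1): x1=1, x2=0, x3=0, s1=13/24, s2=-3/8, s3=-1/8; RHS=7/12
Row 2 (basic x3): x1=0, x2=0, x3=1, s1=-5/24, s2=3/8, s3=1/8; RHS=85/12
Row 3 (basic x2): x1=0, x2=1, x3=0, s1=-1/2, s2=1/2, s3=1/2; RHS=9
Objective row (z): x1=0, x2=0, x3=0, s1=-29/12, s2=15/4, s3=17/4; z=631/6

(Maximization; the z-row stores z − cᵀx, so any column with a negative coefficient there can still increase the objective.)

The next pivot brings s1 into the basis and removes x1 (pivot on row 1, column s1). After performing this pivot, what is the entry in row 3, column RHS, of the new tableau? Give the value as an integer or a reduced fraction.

Pivot element is row 1, column s1: 13/24.
Normalize row 1: new (row 1, RHS) = (7/12)/(13/24) = 14/13.
row 3 ← row 3 − (-1/2)·(new row 1): 9 − (-1/2)·(14/13) = 124/13.

124/13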